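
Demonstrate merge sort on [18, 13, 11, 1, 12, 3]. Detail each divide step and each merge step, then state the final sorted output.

Merge sort trace:

Split: [18, 13, 11, 1, 12, 3] -> [18, 13, 11] and [1, 12, 3]
  Split: [18, 13, 11] -> [18] and [13, 11]
    Split: [13, 11] -> [13] and [11]
    Merge: [13] + [11] -> [11, 13]
  Merge: [18] + [11, 13] -> [11, 13, 18]
  Split: [1, 12, 3] -> [1] and [12, 3]
    Split: [12, 3] -> [12] and [3]
    Merge: [12] + [3] -> [3, 12]
  Merge: [1] + [3, 12] -> [1, 3, 12]
Merge: [11, 13, 18] + [1, 3, 12] -> [1, 3, 11, 12, 13, 18]

Final sorted array: [1, 3, 11, 12, 13, 18]

The merge sort proceeds by recursively splitting the array and merging sorted halves.
After all merges, the sorted array is [1, 3, 11, 12, 13, 18].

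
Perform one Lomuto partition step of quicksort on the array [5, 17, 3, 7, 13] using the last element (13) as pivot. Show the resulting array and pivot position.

Lomuto partition with pivot = 13:

Initial array: [5, 17, 3, 7, 13]

arr[0]=5 <= 13: swap with position 0, array becomes [5, 17, 3, 7, 13]
arr[1]=17 > 13: no swap
arr[2]=3 <= 13: swap with position 1, array becomes [5, 3, 17, 7, 13]
arr[3]=7 <= 13: swap with position 2, array becomes [5, 3, 7, 17, 13]

Place pivot at position 3: [5, 3, 7, 13, 17]
Pivot position: 3

After partitioning with pivot 13, the array becomes [5, 3, 7, 13, 17]. The pivot is placed at index 3. All elements to the left of the pivot are <= 13, and all elements to the right are > 13.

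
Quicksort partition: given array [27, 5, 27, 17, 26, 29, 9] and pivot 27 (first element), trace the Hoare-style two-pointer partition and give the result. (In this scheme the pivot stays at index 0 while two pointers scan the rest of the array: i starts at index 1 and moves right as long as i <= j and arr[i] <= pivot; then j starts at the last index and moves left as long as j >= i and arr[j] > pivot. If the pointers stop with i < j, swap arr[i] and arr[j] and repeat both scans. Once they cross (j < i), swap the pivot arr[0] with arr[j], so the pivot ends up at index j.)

Hoare-style two-pointer partition with pivot = 27:

Initial array: [27, 5, 27, 17, 26, 29, 9]

Pointers start at i = 1, j = 6.
i stops at index 5 (arr[5]=29 > 27), j stops at index 6 (arr[6]=9 <= 27): swap arr[5] and arr[6], array becomes [27, 5, 27, 17, 26, 9, 29]
i ends at 6, j ends at 5: the pointers have crossed (j < i), so scanning stops.

Swap pivot arr[0] with arr[5] to place pivot at position 5: [9, 5, 27, 17, 26, 27, 29]
Pivot position: 5

After partitioning with pivot 27, the array becomes [9, 5, 27, 17, 26, 27, 29]. The pivot is placed at index 5. All elements to the left of the pivot are <= 27, and all elements to the right are > 27.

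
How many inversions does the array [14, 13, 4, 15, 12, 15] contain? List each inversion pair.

Finding inversions in [14, 13, 4, 15, 12, 15]:

(0, 1): arr[0]=14 > arr[1]=13
(0, 2): arr[0]=14 > arr[2]=4
(0, 4): arr[0]=14 > arr[4]=12
(1, 2): arr[1]=13 > arr[2]=4
(1, 4): arr[1]=13 > arr[4]=12
(3, 4): arr[3]=15 > arr[4]=12

Total inversions: 6

The array has 6 inversion(s): (0,1), (0,2), (0,4), (1,2), (1,4), (3,4). Each pair (i,j) satisfies i < j and arr[i] > arr[j].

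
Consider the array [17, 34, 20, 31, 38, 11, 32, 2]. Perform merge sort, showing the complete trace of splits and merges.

Merge sort trace:

Split: [17, 34, 20, 31, 38, 11, 32, 2] -> [17, 34, 20, 31] and [38, 11, 32, 2]
  Split: [17, 34, 20, 31] -> [17, 34] and [20, 31]
    Split: [17, 34] -> [17] and [34]
    Merge: [17] + [34] -> [17, 34]
    Split: [20, 31] -> [20] and [31]
    Merge: [20] + [31] -> [20, 31]
  Merge: [17, 34] + [20, 31] -> [17, 20, 31, 34]
  Split: [38, 11, 32, 2] -> [38, 11] and [32, 2]
    Split: [38, 11] -> [38] and [11]
    Merge: [38] + [11] -> [11, 38]
    Split: [32, 2] -> [32] and [2]
    Merge: [32] + [2] -> [2, 32]
  Merge: [11, 38] + [2, 32] -> [2, 11, 32, 38]
Merge: [17, 20, 31, 34] + [2, 11, 32, 38] -> [2, 11, 17, 20, 31, 32, 34, 38]

Final sorted array: [2, 11, 17, 20, 31, 32, 34, 38]

The merge sort proceeds by recursively splitting the array and merging sorted halves.
After all merges, the sorted array is [2, 11, 17, 20, 31, 32, 34, 38].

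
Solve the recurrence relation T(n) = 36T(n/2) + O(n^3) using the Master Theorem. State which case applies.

Master Theorem for T(n) = 36T(n/2) + O(n^3):

a = 36, b = 2, c = 3
log_b(a) = log_2(36) = 5.1699

Case 1: c = 3 < log_2(36) = 5.1699
T(n) = O(n^(log_2 36))

For T(n) = 36T(n/2) + O(n^3): log_2(36) = 5.1699. This is Case 1 of the Master Theorem (c < log_b(a), work dominated by leaves), giving O(n^(log_2 36)).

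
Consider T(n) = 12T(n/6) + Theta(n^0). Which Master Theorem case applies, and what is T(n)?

Master Theorem for T(n) = 12T(n/6) + O(n^0):

a = 12, b = 6, c = 0
log_b(a) = log_6(12) = 1.3869

Case 1: c = 0 < log_6(12) = 1.3869
T(n) = O(n^(log_6 12))

For T(n) = 12T(n/6) + O(n^0): log_6(12) = 1.3869. This is Case 1 of the Master Theorem (c < log_b(a), work dominated by leaves), giving O(n^(log_6 12)).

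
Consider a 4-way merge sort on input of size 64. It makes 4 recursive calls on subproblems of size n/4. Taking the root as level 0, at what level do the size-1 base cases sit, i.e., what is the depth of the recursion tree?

For divide and conquer with division factor 4:

Problem sizes at each level:
Level 0: 64
Level 1: 16
Level 2: 4
Level 3: 1

The root is level 0 and the size-1 base case is level 3 (the tree spans levels 0 through 3, i.e. 4 levels counting the root), so the depth is the number of divisions: log_4(64) = 3

The recursion tree depth is log_4(64) = 3. At each level, the problem size is divided by 4, so it takes 3 divisions to reduce to a base case of size 1. The algorithm makes 4 recursive calls at each level.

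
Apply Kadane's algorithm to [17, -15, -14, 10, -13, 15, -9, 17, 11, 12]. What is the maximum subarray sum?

Using Kadane's algorithm on [17, -15, -14, 10, -13, 15, -9, 17, 11, 12]:

Scanning through the array:
Position 1 (value -15): max_ending_here = 2, max_so_far = 17
Position 2 (value -14): max_ending_here = -12, max_so_far = 17
Position 3 (value 10): max_ending_here = 10, max_so_far = 17
Position 4 (value -13): max_ending_here = -3, max_so_far = 17
Position 5 (value 15): max_ending_here = 15, max_so_far = 17
Position 6 (value -9): max_ending_here = 6, max_so_far = 17
Position 7 (value 17): max_ending_here = 23, max_so_far = 23
Position 8 (value 11): max_ending_here = 34, max_so_far = 34
Position 9 (value 12): max_ending_here = 46, max_so_far = 46

Maximum subarray: [15, -9, 17, 11, 12]
Maximum sum: 46

The maximum subarray is [15, -9, 17, 11, 12] with sum 46. This subarray runs from index 5 to index 9.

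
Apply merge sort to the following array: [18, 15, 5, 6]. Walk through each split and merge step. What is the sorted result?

Merge sort trace:

Split: [18, 15, 5, 6] -> [18, 15] and [5, 6]
  Split: [18, 15] -> [18] and [15]
  Merge: [18] + [15] -> [15, 18]
  Split: [5, 6] -> [5] and [6]
  Merge: [5] + [6] -> [5, 6]
Merge: [15, 18] + [5, 6] -> [5, 6, 15, 18]

Final sorted array: [5, 6, 15, 18]

The merge sort proceeds by recursively splitting the array and merging sorted halves.
After all merges, the sorted array is [5, 6, 15, 18].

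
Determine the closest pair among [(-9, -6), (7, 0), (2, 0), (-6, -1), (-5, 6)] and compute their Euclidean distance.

Computing all pairwise distances among 5 points:

d((-9, -6), (7, 0)) = 17.088
d((-9, -6), (2, 0)) = 12.53
d((-9, -6), (-6, -1)) = 5.831
d((-9, -6), (-5, 6)) = 12.6491
d((7, 0), (2, 0)) = 5.0 <-- minimum
d((7, 0), (-6, -1)) = 13.0384
d((7, 0), (-5, 6)) = 13.4164
d((2, 0), (-6, -1)) = 8.0623
d((2, 0), (-5, 6)) = 9.2195
d((-6, -1), (-5, 6)) = 7.0711

Closest pair: (7, 0) and (2, 0) with distance 5.0

The closest pair is (7, 0) and (2, 0) with Euclidean distance 5.0. For 5 points, brute-force pairwise comparison is shown above. For large n, the divide-and-conquer algorithm (sort by x, recurse on halves, check the dividing strip) achieves O(n log n).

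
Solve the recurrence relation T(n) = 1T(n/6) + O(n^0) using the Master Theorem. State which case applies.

Master Theorem for T(n) = 1T(n/6) + O(n^0):

a = 1, b = 6, c = 0
log_b(a) = log_6(1) = 0.0000

Case 2: c = 0 = log_6(1) = 0.0000
T(n) = O(n^0 log n) = O(log n)

For T(n) = 1T(n/6) + O(n^0): log_6(1) = 0.0000. This is Case 2 of the Master Theorem (c = log_b(a), equal work at all levels), giving O(log n).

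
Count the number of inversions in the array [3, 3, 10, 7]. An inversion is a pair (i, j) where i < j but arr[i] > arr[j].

Finding inversions in [3, 3, 10, 7]:

(2, 3): arr[2]=10 > arr[3]=7

Total inversions: 1

The array has 1 inversion(s): (2,3). Each pair (i,j) satisfies i < j and arr[i] > arr[j].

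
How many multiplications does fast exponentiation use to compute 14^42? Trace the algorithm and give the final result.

Computing 14^42 by squaring (build up from 14^1; each line after the first costs one multiplication):

14^1 = 14
14^2 = (14^1)^2 = 14^2 = 196
14^4 = (14^2)^2 = 196^2 = 38416
14^5 = 14 * 14^4 = 14 * 38416 = 537824
14^10 = (14^5)^2 = 537824^2 = 289254654976
14^20 = (14^10)^2 = 289254654976^2 = 83668255425284801560576
14^21 = 14 * 14^20 = 14 * 83668255425284801560576 = 1171355575953987221848064
14^42 = (14^21)^2 = 1171355575953987221848064^2 = 1372073885318497127491074758162987278899500548096

Result: 1372073885318497127491074758162987278899500548096
Multiplications needed: 7 (7 lines after 14^1)

14^42 = 1372073885318497127491074758162987278899500548096. Using exponentiation by squaring, this requires 7 multiplications. The key idea: if the exponent is even, square the half-power; if odd, multiply by the base once.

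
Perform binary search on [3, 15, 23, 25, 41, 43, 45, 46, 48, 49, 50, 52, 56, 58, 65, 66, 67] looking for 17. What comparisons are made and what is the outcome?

Binary search for 17 in [3, 15, 23, 25, 41, 43, 45, 46, 48, 49, 50, 52, 56, 58, 65, 66, 67]:

lo=0, hi=16, mid=8, arr[mid]=48 -> 48 > 17, search left half
lo=0, hi=7, mid=3, arr[mid]=25 -> 25 > 17, search left half
lo=0, hi=2, mid=1, arr[mid]=15 -> 15 < 17, search right half
lo=2, hi=2, mid=2, arr[mid]=23 -> 23 > 17, search left half
lo=2 > hi=1, target 17 not found

Binary search determines that 17 is not in the array after 4 comparisons. The search space was exhausted without finding the target.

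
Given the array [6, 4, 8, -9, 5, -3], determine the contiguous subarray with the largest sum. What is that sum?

Using Kadane's algorithm on [6, 4, 8, -9, 5, -3]:

Scanning through the array:
Position 1 (value 4): max_ending_here = 10, max_so_far = 10
Position 2 (value 8): max_ending_here = 18, max_so_far = 18
Position 3 (value -9): max_ending_here = 9, max_so_far = 18
Position 4 (value 5): max_ending_here = 14, max_so_far = 18
Position 5 (value -3): max_ending_here = 11, max_so_far = 18

Maximum subarray: [6, 4, 8]
Maximum sum: 18

The maximum subarray is [6, 4, 8] with sum 18. This subarray runs from index 0 to index 2.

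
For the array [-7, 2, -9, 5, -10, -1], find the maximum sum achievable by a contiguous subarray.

Using Kadane's algorithm on [-7, 2, -9, 5, -10, -1]:

Scanning through the array:
Position 1 (value 2): max_ending_here = 2, max_so_far = 2
Position 2 (value -9): max_ending_here = -7, max_so_far = 2
Position 3 (value 5): max_ending_here = 5, max_so_far = 5
Position 4 (value -10): max_ending_here = -5, max_so_far = 5
Position 5 (value -1): max_ending_here = -1, max_so_far = 5

Maximum subarray: [5]
Maximum sum: 5

The maximum subarray is [5] with sum 5. This subarray runs from index 3 to index 3.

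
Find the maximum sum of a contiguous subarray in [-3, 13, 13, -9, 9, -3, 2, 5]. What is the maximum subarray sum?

Using Kadane's algorithm on [-3, 13, 13, -9, 9, -3, 2, 5]:

Scanning through the array:
Position 1 (value 13): max_ending_here = 13, max_so_far = 13
Position 2 (value 13): max_ending_here = 26, max_so_far = 26
Position 3 (value -9): max_ending_here = 17, max_so_far = 26
Position 4 (value 9): max_ending_here = 26, max_so_far = 26
Position 5 (value -3): max_ending_here = 23, max_so_far = 26
Position 6 (value 2): max_ending_here = 25, max_so_far = 26
Position 7 (value 5): max_ending_here = 30, max_so_far = 30

Maximum subarray: [13, 13, -9, 9, -3, 2, 5]
Maximum sum: 30

The maximum subarray is [13, 13, -9, 9, -3, 2, 5] with sum 30. This subarray runs from index 1 to index 7.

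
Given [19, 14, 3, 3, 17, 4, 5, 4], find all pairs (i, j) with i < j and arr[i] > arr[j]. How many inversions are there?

Finding inversions in [19, 14, 3, 3, 17, 4, 5, 4]:

(0, 1): arr[0]=19 > arr[1]=14
(0, 2): arr[0]=19 > arr[2]=3
(0, 3): arr[0]=19 > arr[3]=3
(0, 4): arr[0]=19 > arr[4]=17
(0, 5): arr[0]=19 > arr[5]=4
(0, 6): arr[0]=19 > arr[6]=5
(0, 7): arr[0]=19 > arr[7]=4
(1, 2): arr[1]=14 > arr[2]=3
(1, 3): arr[1]=14 > arr[3]=3
(1, 5): arr[1]=14 > arr[5]=4
(1, 6): arr[1]=14 > arr[6]=5
(1, 7): arr[1]=14 > arr[7]=4
(4, 5): arr[4]=17 > arr[5]=4
(4, 6): arr[4]=17 > arr[6]=5
(4, 7): arr[4]=17 > arr[7]=4
(6, 7): arr[6]=5 > arr[7]=4

Total inversions: 16

The array has 16 inversion(s): (0,1), (0,2), (0,3), (0,4), (0,5), (0,6), (0,7), (1,2), (1,3), (1,5), (1,6), (1,7), (4,5), (4,6), (4,7), (6,7). Each pair (i,j) satisfies i < j and arr[i] > arr[j].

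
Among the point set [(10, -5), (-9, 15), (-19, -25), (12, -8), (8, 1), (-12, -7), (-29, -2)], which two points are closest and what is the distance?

Computing all pairwise distances among 7 points:

d((10, -5), (-9, 15)) = 27.5862
d((10, -5), (-19, -25)) = 35.2278
d((10, -5), (12, -8)) = 3.6056 <-- minimum
d((10, -5), (8, 1)) = 6.3246
d((10, -5), (-12, -7)) = 22.0907
d((10, -5), (-29, -2)) = 39.1152
d((-9, 15), (-19, -25)) = 41.2311
d((-9, 15), (12, -8)) = 31.1448
d((-9, 15), (8, 1)) = 22.0227
d((-9, 15), (-12, -7)) = 22.2036
d((-9, 15), (-29, -2)) = 26.2488
d((-19, -25), (12, -8)) = 35.3553
d((-19, -25), (8, 1)) = 37.4833
d((-19, -25), (-12, -7)) = 19.3132
d((-19, -25), (-29, -2)) = 25.0799
d((12, -8), (8, 1)) = 9.8489
d((12, -8), (-12, -7)) = 24.0208
d((12, -8), (-29, -2)) = 41.4367
d((8, 1), (-12, -7)) = 21.5407
d((8, 1), (-29, -2)) = 37.1214
d((-12, -7), (-29, -2)) = 17.72

Closest pair: (10, -5) and (12, -8) with distance 3.6056

The closest pair is (10, -5) and (12, -8) with Euclidean distance 3.6056. For 7 points, brute-force pairwise comparison is shown above. For large n, the divide-and-conquer algorithm (sort by x, recurse on halves, check the dividing strip) achieves O(n log n).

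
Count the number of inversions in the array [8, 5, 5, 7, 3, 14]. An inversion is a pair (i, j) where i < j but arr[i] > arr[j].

Finding inversions in [8, 5, 5, 7, 3, 14]:

(0, 1): arr[0]=8 > arr[1]=5
(0, 2): arr[0]=8 > arr[2]=5
(0, 3): arr[0]=8 > arr[3]=7
(0, 4): arr[0]=8 > arr[4]=3
(1, 4): arr[1]=5 > arr[4]=3
(2, 4): arr[2]=5 > arr[4]=3
(3, 4): arr[3]=7 > arr[4]=3

Total inversions: 7

The array has 7 inversion(s): (0,1), (0,2), (0,3), (0,4), (1,4), (2,4), (3,4). Each pair (i,j) satisfies i < j and arr[i] > arr[j].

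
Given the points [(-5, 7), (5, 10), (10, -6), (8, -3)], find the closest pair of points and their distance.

Computing all pairwise distances among 4 points:

d((-5, 7), (5, 10)) = 10.4403
d((-5, 7), (10, -6)) = 19.8494
d((-5, 7), (8, -3)) = 16.4012
d((5, 10), (10, -6)) = 16.7631
d((5, 10), (8, -3)) = 13.3417
d((10, -6), (8, -3)) = 3.6056 <-- minimum

Closest pair: (10, -6) and (8, -3) with distance 3.6056

The closest pair is (10, -6) and (8, -3) with Euclidean distance 3.6056. For 4 points, brute-force pairwise comparison is shown above. For large n, the divide-and-conquer algorithm (sort by x, recurse on halves, check the dividing strip) achieves O(n log n).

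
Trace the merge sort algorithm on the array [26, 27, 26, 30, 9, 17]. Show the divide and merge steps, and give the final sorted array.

Merge sort trace:

Split: [26, 27, 26, 30, 9, 17] -> [26, 27, 26] and [30, 9, 17]
  Split: [26, 27, 26] -> [26] and [27, 26]
    Split: [27, 26] -> [27] and [26]
    Merge: [27] + [26] -> [26, 27]
  Merge: [26] + [26, 27] -> [26, 26, 27]
  Split: [30, 9, 17] -> [30] and [9, 17]
    Split: [9, 17] -> [9] and [17]
    Merge: [9] + [17] -> [9, 17]
  Merge: [30] + [9, 17] -> [9, 17, 30]
Merge: [26, 26, 27] + [9, 17, 30] -> [9, 17, 26, 26, 27, 30]

Final sorted array: [9, 17, 26, 26, 27, 30]

The merge sort proceeds by recursively splitting the array and merging sorted halves.
After all merges, the sorted array is [9, 17, 26, 26, 27, 30].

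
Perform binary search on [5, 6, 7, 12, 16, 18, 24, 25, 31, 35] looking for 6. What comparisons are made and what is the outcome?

Binary search for 6 in [5, 6, 7, 12, 16, 18, 24, 25, 31, 35]:

lo=0, hi=9, mid=4, arr[mid]=16 -> 16 > 6, search left half
lo=0, hi=3, mid=1, arr[mid]=6 -> Found target at index 1!

Binary search finds 6 at index 1 after 2 comparisons. The search repeatedly halves the search space by comparing with the middle element.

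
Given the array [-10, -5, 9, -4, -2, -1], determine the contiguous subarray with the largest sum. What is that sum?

Using Kadane's algorithm on [-10, -5, 9, -4, -2, -1]:

Scanning through the array:
Position 1 (value -5): max_ending_here = -5, max_so_far = -5
Position 2 (value 9): max_ending_here = 9, max_so_far = 9
Position 3 (value -4): max_ending_here = 5, max_so_far = 9
Position 4 (value -2): max_ending_here = 3, max_so_far = 9
Position 5 (value -1): max_ending_here = 2, max_so_far = 9

Maximum subarray: [9]
Maximum sum: 9

The maximum subarray is [9] with sum 9. This subarray runs from index 2 to index 2.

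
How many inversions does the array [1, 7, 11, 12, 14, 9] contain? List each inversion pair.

Finding inversions in [1, 7, 11, 12, 14, 9]:

(2, 5): arr[2]=11 > arr[5]=9
(3, 5): arr[3]=12 > arr[5]=9
(4, 5): arr[4]=14 > arr[5]=9

Total inversions: 3

The array has 3 inversion(s): (2,5), (3,5), (4,5). Each pair (i,j) satisfies i < j and arr[i] > arr[j].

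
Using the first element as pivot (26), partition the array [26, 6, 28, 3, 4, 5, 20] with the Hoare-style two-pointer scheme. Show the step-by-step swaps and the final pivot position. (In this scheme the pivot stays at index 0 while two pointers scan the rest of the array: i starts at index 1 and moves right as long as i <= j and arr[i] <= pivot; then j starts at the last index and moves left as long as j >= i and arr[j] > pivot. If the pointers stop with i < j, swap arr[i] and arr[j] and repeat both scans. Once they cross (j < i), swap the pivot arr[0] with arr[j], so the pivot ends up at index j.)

Hoare-style two-pointer partition with pivot = 26:

Initial array: [26, 6, 28, 3, 4, 5, 20]

Pointers start at i = 1, j = 6.
i stops at index 2 (arr[2]=28 > 26), j stops at index 6 (arr[6]=20 <= 26): swap arr[2] and arr[6], array becomes [26, 6, 20, 3, 4, 5, 28]
i ends at 6, j ends at 5: the pointers have crossed (j < i), so scanning stops.

Swap pivot arr[0] with arr[5] to place pivot at position 5: [5, 6, 20, 3, 4, 26, 28]
Pivot position: 5

After partitioning with pivot 26, the array becomes [5, 6, 20, 3, 4, 26, 28]. The pivot is placed at index 5. All elements to the left of the pivot are <= 26, and all elements to the right are > 26.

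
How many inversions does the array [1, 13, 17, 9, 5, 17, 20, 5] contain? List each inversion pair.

Finding inversions in [1, 13, 17, 9, 5, 17, 20, 5]:

(1, 3): arr[1]=13 > arr[3]=9
(1, 4): arr[1]=13 > arr[4]=5
(1, 7): arr[1]=13 > arr[7]=5
(2, 3): arr[2]=17 > arr[3]=9
(2, 4): arr[2]=17 > arr[4]=5
(2, 7): arr[2]=17 > arr[7]=5
(3, 4): arr[3]=9 > arr[4]=5
(3, 7): arr[3]=9 > arr[7]=5
(5, 7): arr[5]=17 > arr[7]=5
(6, 7): arr[6]=20 > arr[7]=5

Total inversions: 10

The array has 10 inversion(s): (1,3), (1,4), (1,7), (2,3), (2,4), (2,7), (3,4), (3,7), (5,7), (6,7). Each pair (i,j) satisfies i < j and arr[i] > arr[j].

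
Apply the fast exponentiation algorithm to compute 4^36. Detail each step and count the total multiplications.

Computing 4^36 by squaring (build up from 4^1; each line after the first costs one multiplication):

4^1 = 4
4^2 = (4^1)^2 = 4^2 = 16
4^4 = (4^2)^2 = 16^2 = 256
4^8 = (4^4)^2 = 256^2 = 65536
4^9 = 4 * 4^8 = 4 * 65536 = 262144
4^18 = (4^9)^2 = 262144^2 = 68719476736
4^36 = (4^18)^2 = 68719476736^2 = 4722366482869645213696

Result: 4722366482869645213696
Multiplications needed: 6 (6 lines after 4^1)

4^36 = 4722366482869645213696. Using exponentiation by squaring, this requires 6 multiplications. The key idea: if the exponent is even, square the half-power; if odd, multiply by the base once.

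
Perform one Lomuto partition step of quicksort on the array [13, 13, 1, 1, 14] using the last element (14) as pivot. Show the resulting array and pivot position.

Lomuto partition with pivot = 14:

Initial array: [13, 13, 1, 1, 14]

arr[0]=13 <= 14: swap with position 0, array becomes [13, 13, 1, 1, 14]
arr[1]=13 <= 14: swap with position 1, array becomes [13, 13, 1, 1, 14]
arr[2]=1 <= 14: swap with position 2, array becomes [13, 13, 1, 1, 14]
arr[3]=1 <= 14: swap with position 3, array becomes [13, 13, 1, 1, 14]

Place pivot at position 4: [13, 13, 1, 1, 14]
Pivot position: 4

After partitioning with pivot 14, the array becomes [13, 13, 1, 1, 14]. The pivot is placed at index 4. All elements to the left of the pivot are <= 14, and all elements to the right are > 14.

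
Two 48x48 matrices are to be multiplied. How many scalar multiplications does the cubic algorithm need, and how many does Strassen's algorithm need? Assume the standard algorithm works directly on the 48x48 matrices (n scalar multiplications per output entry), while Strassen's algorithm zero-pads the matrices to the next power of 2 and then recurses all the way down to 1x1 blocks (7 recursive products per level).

Matrix multiplication for 48x48 matrices:

Strassen's algorithm requires power-of-2 dimensions. Pad 48x48 to 64x64 (next power of 2).

Standard algorithm: 48^3 = 110592 multiplications
Strassen's algorithm: 7^(log2(64)) = 7^6 = 117649 multiplications
Difference: 110592 - 117649 = -7057 (Strassen uses MORE here due to padding overhead — for small or just-over-power-of-2 n, padding can outweigh the per-level savings)

Standard: 110592 multiplications (48^3). Strassen: 117649 multiplications (7^6, after padding to 64x64). Strassen reduces 8 recursive multiplications to 7 at each level.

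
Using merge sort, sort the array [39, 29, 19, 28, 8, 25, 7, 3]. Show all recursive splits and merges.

Merge sort trace:

Split: [39, 29, 19, 28, 8, 25, 7, 3] -> [39, 29, 19, 28] and [8, 25, 7, 3]
  Split: [39, 29, 19, 28] -> [39, 29] and [19, 28]
    Split: [39, 29] -> [39] and [29]
    Merge: [39] + [29] -> [29, 39]
    Split: [19, 28] -> [19] and [28]
    Merge: [19] + [28] -> [19, 28]
  Merge: [29, 39] + [19, 28] -> [19, 28, 29, 39]
  Split: [8, 25, 7, 3] -> [8, 25] and [7, 3]
    Split: [8, 25] -> [8] and [25]
    Merge: [8] + [25] -> [8, 25]
    Split: [7, 3] -> [7] and [3]
    Merge: [7] + [3] -> [3, 7]
  Merge: [8, 25] + [3, 7] -> [3, 7, 8, 25]
Merge: [19, 28, 29, 39] + [3, 7, 8, 25] -> [3, 7, 8, 19, 25, 28, 29, 39]

Final sorted array: [3, 7, 8, 19, 25, 28, 29, 39]

The merge sort proceeds by recursively splitting the array and merging sorted halves.
After all merges, the sorted array is [3, 7, 8, 19, 25, 28, 29, 39].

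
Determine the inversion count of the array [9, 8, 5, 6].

Finding inversions in [9, 8, 5, 6]:

(0, 1): arr[0]=9 > arr[1]=8
(0, 2): arr[0]=9 > arr[2]=5
(0, 3): arr[0]=9 > arr[3]=6
(1, 2): arr[1]=8 > arr[2]=5
(1, 3): arr[1]=8 > arr[3]=6

Total inversions: 5

The array has 5 inversion(s): (0,1), (0,2), (0,3), (1,2), (1,3). Each pair (i,j) satisfies i < j and arr[i] > arr[j].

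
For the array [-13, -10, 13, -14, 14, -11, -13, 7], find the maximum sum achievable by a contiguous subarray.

Using Kadane's algorithm on [-13, -10, 13, -14, 14, -11, -13, 7]:

Scanning through the array:
Position 1 (value -10): max_ending_here = -10, max_so_far = -10
Position 2 (value 13): max_ending_here = 13, max_so_far = 13
Position 3 (value -14): max_ending_here = -1, max_so_far = 13
Position 4 (value 14): max_ending_here = 14, max_so_far = 14
Position 5 (value -11): max_ending_here = 3, max_so_far = 14
Position 6 (value -13): max_ending_here = -10, max_so_far = 14
Position 7 (value 7): max_ending_here = 7, max_so_far = 14

Maximum subarray: [14]
Maximum sum: 14

The maximum subarray is [14] with sum 14. This subarray runs from index 4 to index 4.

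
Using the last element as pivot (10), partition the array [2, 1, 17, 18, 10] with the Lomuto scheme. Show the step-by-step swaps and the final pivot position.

Lomuto partition with pivot = 10:

Initial array: [2, 1, 17, 18, 10]

arr[0]=2 <= 10: swap with position 0, array becomes [2, 1, 17, 18, 10]
arr[1]=1 <= 10: swap with position 1, array becomes [2, 1, 17, 18, 10]
arr[2]=17 > 10: no swap
arr[3]=18 > 10: no swap

Place pivot at position 2: [2, 1, 10, 18, 17]
Pivot position: 2

After partitioning with pivot 10, the array becomes [2, 1, 10, 18, 17]. The pivot is placed at index 2. All elements to the left of the pivot are <= 10, and all elements to the right are > 10.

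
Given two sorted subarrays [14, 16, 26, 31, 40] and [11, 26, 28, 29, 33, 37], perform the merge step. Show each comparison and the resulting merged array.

Merging process:

Compare 14 vs 11: take 11 from right. Merged: [11]
Compare 14 vs 26: take 14 from left. Merged: [11, 14]
Compare 16 vs 26: take 16 from left. Merged: [11, 14, 16]
Compare 26 vs 26: take 26 from left. Merged: [11, 14, 16, 26]
Compare 31 vs 26: take 26 from right. Merged: [11, 14, 16, 26, 26]
Compare 31 vs 28: take 28 from right. Merged: [11, 14, 16, 26, 26, 28]
Compare 31 vs 29: take 29 from right. Merged: [11, 14, 16, 26, 26, 28, 29]
Compare 31 vs 33: take 31 from left. Merged: [11, 14, 16, 26, 26, 28, 29, 31]
Compare 40 vs 33: take 33 from right. Merged: [11, 14, 16, 26, 26, 28, 29, 31, 33]
Compare 40 vs 37: take 37 from right. Merged: [11, 14, 16, 26, 26, 28, 29, 31, 33, 37]
Append remaining from left: [40]. Merged: [11, 14, 16, 26, 26, 28, 29, 31, 33, 37, 40]

Final merged array: [11, 14, 16, 26, 26, 28, 29, 31, 33, 37, 40]
Total comparisons: 10

The merged array is [11, 14, 16, 26, 26, 28, 29, 31, 33, 37, 40], requiring 10 comparisons. The merge step runs in O(n) time where n is the total number of elements.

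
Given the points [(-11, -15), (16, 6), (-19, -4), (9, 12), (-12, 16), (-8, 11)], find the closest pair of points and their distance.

Computing all pairwise distances among 6 points:

d((-11, -15), (16, 6)) = 34.2053
d((-11, -15), (-19, -4)) = 13.6015
d((-11, -15), (9, 12)) = 33.6006
d((-11, -15), (-12, 16)) = 31.0161
d((-11, -15), (-8, 11)) = 26.1725
d((16, 6), (-19, -4)) = 36.4005
d((16, 6), (9, 12)) = 9.2195
d((16, 6), (-12, 16)) = 29.7321
d((16, 6), (-8, 11)) = 24.5153
d((-19, -4), (9, 12)) = 32.249
d((-19, -4), (-12, 16)) = 21.1896
d((-19, -4), (-8, 11)) = 18.6011
d((9, 12), (-12, 16)) = 21.3776
d((9, 12), (-8, 11)) = 17.0294
d((-12, 16), (-8, 11)) = 6.4031 <-- minimum

Closest pair: (-12, 16) and (-8, 11) with distance 6.4031

The closest pair is (-12, 16) and (-8, 11) with Euclidean distance 6.4031. For 6 points, brute-force pairwise comparison is shown above. For large n, the divide-and-conquer algorithm (sort by x, recurse on halves, check the dividing strip) achieves O(n log n).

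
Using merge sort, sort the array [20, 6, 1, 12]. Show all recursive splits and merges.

Merge sort trace:

Split: [20, 6, 1, 12] -> [20, 6] and [1, 12]
  Split: [20, 6] -> [20] and [6]
  Merge: [20] + [6] -> [6, 20]
  Split: [1, 12] -> [1] and [12]
  Merge: [1] + [12] -> [1, 12]
Merge: [6, 20] + [1, 12] -> [1, 6, 12, 20]

Final sorted array: [1, 6, 12, 20]

The merge sort proceeds by recursively splitting the array and merging sorted halves.
After all merges, the sorted array is [1, 6, 12, 20].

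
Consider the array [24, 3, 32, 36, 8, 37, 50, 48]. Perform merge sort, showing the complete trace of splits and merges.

Merge sort trace:

Split: [24, 3, 32, 36, 8, 37, 50, 48] -> [24, 3, 32, 36] and [8, 37, 50, 48]
  Split: [24, 3, 32, 36] -> [24, 3] and [32, 36]
    Split: [24, 3] -> [24] and [3]
    Merge: [24] + [3] -> [3, 24]
    Split: [32, 36] -> [32] and [36]
    Merge: [32] + [36] -> [32, 36]
  Merge: [3, 24] + [32, 36] -> [3, 24, 32, 36]
  Split: [8, 37, 50, 48] -> [8, 37] and [50, 48]
    Split: [8, 37] -> [8] and [37]
    Merge: [8] + [37] -> [8, 37]
    Split: [50, 48] -> [50] and [48]
    Merge: [50] + [48] -> [48, 50]
  Merge: [8, 37] + [48, 50] -> [8, 37, 48, 50]
Merge: [3, 24, 32, 36] + [8, 37, 48, 50] -> [3, 8, 24, 32, 36, 37, 48, 50]

Final sorted array: [3, 8, 24, 32, 36, 37, 48, 50]

The merge sort proceeds by recursively splitting the array and merging sorted halves.
After all merges, the sorted array is [3, 8, 24, 32, 36, 37, 48, 50].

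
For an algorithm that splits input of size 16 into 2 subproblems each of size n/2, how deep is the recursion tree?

For divide and conquer with division factor 2:

Problem sizes at each level:
Level 0: 16
Level 1: 8
Level 2: 4
Level 3: 2
Level 4: 1

The root is level 0 and the size-1 base case is level 4 (the tree spans levels 0 through 4, i.e. 5 levels counting the root), so the depth is the number of divisions: log_2(16) = 4

The recursion tree depth is log_2(16) = 4. At each level, the problem size is divided by 2, so it takes 4 divisions to reduce to a base case of size 1. The algorithm makes 2 recursive calls at each level.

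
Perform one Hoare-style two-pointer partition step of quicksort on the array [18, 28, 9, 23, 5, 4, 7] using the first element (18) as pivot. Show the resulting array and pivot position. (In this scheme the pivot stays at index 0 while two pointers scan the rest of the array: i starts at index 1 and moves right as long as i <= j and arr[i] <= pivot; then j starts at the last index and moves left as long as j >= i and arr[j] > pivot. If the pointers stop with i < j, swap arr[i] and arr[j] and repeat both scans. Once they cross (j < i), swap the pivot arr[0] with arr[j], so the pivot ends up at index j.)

Hoare-style two-pointer partition with pivot = 18:

Initial array: [18, 28, 9, 23, 5, 4, 7]

Pointers start at i = 1, j = 6.
i stops at index 1 (arr[1]=28 > 18), j stops at index 6 (arr[6]=7 <= 18): swap arr[1] and arr[6], array becomes [18, 7, 9, 23, 5, 4, 28]
i stops at index 3 (arr[3]=23 > 18), j stops at index 5 (arr[5]=4 <= 18): swap arr[3] and arr[5], array becomes [18, 7, 9, 4, 5, 23, 28]
i ends at 5, j ends at 4: the pointers have crossed (j < i), so scanning stops.

Swap pivot arr[0] with arr[4] to place pivot at position 4: [5, 7, 9, 4, 18, 23, 28]
Pivot position: 4

After partitioning with pivot 18, the array becomes [5, 7, 9, 4, 18, 23, 28]. The pivot is placed at index 4. All elements to the left of the pivot are <= 18, and all elements to the right are > 18.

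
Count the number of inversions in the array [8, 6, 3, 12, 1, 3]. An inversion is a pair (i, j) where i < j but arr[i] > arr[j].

Finding inversions in [8, 6, 3, 12, 1, 3]:

(0, 1): arr[0]=8 > arr[1]=6
(0, 2): arr[0]=8 > arr[2]=3
(0, 4): arr[0]=8 > arr[4]=1
(0, 5): arr[0]=8 > arr[5]=3
(1, 2): arr[1]=6 > arr[2]=3
(1, 4): arr[1]=6 > arr[4]=1
(1, 5): arr[1]=6 > arr[5]=3
(2, 4): arr[2]=3 > arr[4]=1
(3, 4): arr[3]=12 > arr[4]=1
(3, 5): arr[3]=12 > arr[5]=3

Total inversions: 10

The array has 10 inversion(s): (0,1), (0,2), (0,4), (0,5), (1,2), (1,4), (1,5), (2,4), (3,4), (3,5). Each pair (i,j) satisfies i < j and arr[i] > arr[j].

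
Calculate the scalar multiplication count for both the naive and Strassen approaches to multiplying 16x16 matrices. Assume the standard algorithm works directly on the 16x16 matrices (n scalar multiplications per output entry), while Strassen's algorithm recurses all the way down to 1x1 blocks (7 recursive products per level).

Matrix multiplication for 16x16 matrices:

Standard algorithm: 16^3 = 4096 multiplications
Strassen's algorithm: 7^(log2(16)) = 7^4 = 2401 multiplications
Savings: 4096 - 2401 = 1695 multiplications

Standard: 4096 multiplications (16^3). Strassen: 2401 multiplications (7^4). Strassen reduces 8 recursive multiplications to 7 at each level.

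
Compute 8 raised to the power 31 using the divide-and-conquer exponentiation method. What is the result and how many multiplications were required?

Computing 8^31 by squaring (build up from 8^1; each line after the first costs one multiplication):

8^1 = 8
8^2 = (8^1)^2 = 8^2 = 64
8^3 = 8 * 8^2 = 8 * 64 = 512
8^6 = (8^3)^2 = 512^2 = 262144
8^7 = 8 * 8^6 = 8 * 262144 = 2097152
8^14 = (8^7)^2 = 2097152^2 = 4398046511104
8^15 = 8 * 8^14 = 8 * 4398046511104 = 35184372088832
8^30 = (8^15)^2 = 35184372088832^2 = 1237940039285380274899124224
8^31 = 8 * 8^30 = 8 * 1237940039285380274899124224 = 9903520314283042199192993792

Result: 9903520314283042199192993792
Multiplications needed: 8 (8 lines after 8^1)

8^31 = 9903520314283042199192993792. Using exponentiation by squaring, this requires 8 multiplications. The key idea: if the exponent is even, square the half-power; if odd, multiply by the base once.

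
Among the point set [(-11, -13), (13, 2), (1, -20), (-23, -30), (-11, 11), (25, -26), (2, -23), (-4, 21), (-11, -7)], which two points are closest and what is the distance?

Computing all pairwise distances among 9 points:

d((-11, -13), (13, 2)) = 28.3019
d((-11, -13), (1, -20)) = 13.8924
d((-11, -13), (-23, -30)) = 20.8087
d((-11, -13), (-11, 11)) = 24.0
d((-11, -13), (25, -26)) = 38.2753
d((-11, -13), (2, -23)) = 16.4012
d((-11, -13), (-4, 21)) = 34.7131
d((-11, -13), (-11, -7)) = 6.0
d((13, 2), (1, -20)) = 25.0599
d((13, 2), (-23, -30)) = 48.1664
d((13, 2), (-11, 11)) = 25.632
d((13, 2), (25, -26)) = 30.4631
d((13, 2), (2, -23)) = 27.313
d((13, 2), (-4, 21)) = 25.4951
d((13, 2), (-11, -7)) = 25.632
d((1, -20), (-23, -30)) = 26.0
d((1, -20), (-11, 11)) = 33.2415
d((1, -20), (25, -26)) = 24.7386
d((1, -20), (2, -23)) = 3.1623 <-- minimum
d((1, -20), (-4, 21)) = 41.3038
d((1, -20), (-11, -7)) = 17.6918
d((-23, -30), (-11, 11)) = 42.72
d((-23, -30), (25, -26)) = 48.1664
d((-23, -30), (2, -23)) = 25.9615
d((-23, -30), (-4, 21)) = 54.4243
d((-23, -30), (-11, -7)) = 25.9422
d((-11, 11), (25, -26)) = 51.6236
d((-11, 11), (2, -23)) = 36.4005
d((-11, 11), (-4, 21)) = 12.2066
d((-11, 11), (-11, -7)) = 18.0
d((25, -26), (2, -23)) = 23.1948
d((25, -26), (-4, 21)) = 55.2268
d((25, -26), (-11, -7)) = 40.7063
d((2, -23), (-4, 21)) = 44.4072
d((2, -23), (-11, -7)) = 20.6155
d((-4, 21), (-11, -7)) = 28.8617

Closest pair: (1, -20) and (2, -23) with distance 3.1623

The closest pair is (1, -20) and (2, -23) with Euclidean distance 3.1623. For 9 points, brute-force pairwise comparison is shown above. For large n, the divide-and-conquer algorithm (sort by x, recurse on halves, check the dividing strip) achieves O(n log n).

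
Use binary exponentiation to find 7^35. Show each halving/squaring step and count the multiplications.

Computing 7^35 by squaring (build up from 7^1; each line after the first costs one multiplication):

7^1 = 7
7^2 = (7^1)^2 = 7^2 = 49
7^4 = (7^2)^2 = 49^2 = 2401
7^8 = (7^4)^2 = 2401^2 = 5764801
7^16 = (7^8)^2 = 5764801^2 = 33232930569601
7^17 = 7 * 7^16 = 7 * 33232930569601 = 232630513987207
7^34 = (7^17)^2 = 232630513987207^2 = 54116956037952111668959660849
7^35 = 7 * 7^34 = 7 * 54116956037952111668959660849 = 378818692265664781682717625943

Result: 378818692265664781682717625943
Multiplications needed: 7 (7 lines after 7^1)

7^35 = 378818692265664781682717625943. Using exponentiation by squaring, this requires 7 multiplications. The key idea: if the exponent is even, square the half-power; if odd, multiply by the base once.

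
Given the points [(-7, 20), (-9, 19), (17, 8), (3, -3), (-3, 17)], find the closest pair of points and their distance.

Computing all pairwise distances among 5 points:

d((-7, 20), (-9, 19)) = 2.2361 <-- minimum
d((-7, 20), (17, 8)) = 26.8328
d((-7, 20), (3, -3)) = 25.0799
d((-7, 20), (-3, 17)) = 5.0
d((-9, 19), (17, 8)) = 28.2312
d((-9, 19), (3, -3)) = 25.0599
d((-9, 19), (-3, 17)) = 6.3246
d((17, 8), (3, -3)) = 17.8045
d((17, 8), (-3, 17)) = 21.9317
d((3, -3), (-3, 17)) = 20.8806

Closest pair: (-7, 20) and (-9, 19) with distance 2.2361

The closest pair is (-7, 20) and (-9, 19) with Euclidean distance 2.2361. For 5 points, brute-force pairwise comparison is shown above. For large n, the divide-and-conquer algorithm (sort by x, recurse on halves, check the dividing strip) achieves O(n log n).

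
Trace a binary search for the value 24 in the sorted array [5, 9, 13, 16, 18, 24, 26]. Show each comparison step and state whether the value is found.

Binary search for 24 in [5, 9, 13, 16, 18, 24, 26]:

lo=0, hi=6, mid=3, arr[mid]=16 -> 16 < 24, search right half
lo=4, hi=6, mid=5, arr[mid]=24 -> Found target at index 5!

Binary search finds 24 at index 5 after 2 comparisons. The search repeatedly halves the search space by comparing with the middle element.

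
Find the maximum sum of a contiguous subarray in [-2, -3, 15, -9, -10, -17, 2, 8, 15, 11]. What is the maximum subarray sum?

Using Kadane's algorithm on [-2, -3, 15, -9, -10, -17, 2, 8, 15, 11]:

Scanning through the array:
Position 1 (value -3): max_ending_here = -3, max_so_far = -2
Position 2 (value 15): max_ending_here = 15, max_so_far = 15
Position 3 (value -9): max_ending_here = 6, max_so_far = 15
Position 4 (value -10): max_ending_here = -4, max_so_far = 15
Position 5 (value -17): max_ending_here = -17, max_so_far = 15
Position 6 (value 2): max_ending_here = 2, max_so_far = 15
Position 7 (value 8): max_ending_here = 10, max_so_far = 15
Position 8 (value 15): max_ending_here = 25, max_so_far = 25
Position 9 (value 11): max_ending_here = 36, max_so_far = 36

Maximum subarray: [2, 8, 15, 11]
Maximum sum: 36

The maximum subarray is [2, 8, 15, 11] with sum 36. This subarray runs from index 6 to index 9.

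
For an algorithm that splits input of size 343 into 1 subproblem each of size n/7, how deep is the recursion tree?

For divide and conquer with division factor 7:

Problem sizes at each level:
Level 0: 343
Level 1: 49
Level 2: 7
Level 3: 1

The root is level 0 and the size-1 base case is level 3 (the tree spans levels 0 through 3, i.e. 4 levels counting the root), so the depth is the number of divisions: log_7(343) = 3

The recursion tree depth is log_7(343) = 3. At each level, the problem size is divided by 7, so it takes 3 divisions to reduce to a base case of size 1. The algorithm makes 1 recursive call at each level.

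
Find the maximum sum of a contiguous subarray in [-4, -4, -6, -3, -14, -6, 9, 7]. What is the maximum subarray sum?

Using Kadane's algorithm on [-4, -4, -6, -3, -14, -6, 9, 7]:

Scanning through the array:
Position 1 (value -4): max_ending_here = -4, max_so_far = -4
Position 2 (value -6): max_ending_here = -6, max_so_far = -4
Position 3 (value -3): max_ending_here = -3, max_so_far = -3
Position 4 (value -14): max_ending_here = -14, max_so_far = -3
Position 5 (value -6): max_ending_here = -6, max_so_far = -3
Position 6 (value 9): max_ending_here = 9, max_so_far = 9
Position 7 (value 7): max_ending_here = 16, max_so_far = 16

Maximum subarray: [9, 7]
Maximum sum: 16

The maximum subarray is [9, 7] with sum 16. This subarray runs from index 6 to index 7.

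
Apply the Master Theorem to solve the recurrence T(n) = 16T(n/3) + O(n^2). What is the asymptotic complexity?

Master Theorem for T(n) = 16T(n/3) + O(n^2):

a = 16, b = 3, c = 2
log_b(a) = log_3(16) = 2.5237

Case 1: c = 2 < log_3(16) = 2.5237
T(n) = O(n^(log_3 16))

For T(n) = 16T(n/3) + O(n^2): log_3(16) = 2.5237. This is Case 1 of the Master Theorem (c < log_b(a), work dominated by leaves), giving O(n^(log_3 16)).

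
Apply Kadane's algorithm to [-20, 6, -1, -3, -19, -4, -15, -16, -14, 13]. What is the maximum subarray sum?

Using Kadane's algorithm on [-20, 6, -1, -3, -19, -4, -15, -16, -14, 13]:

Scanning through the array:
Position 1 (value 6): max_ending_here = 6, max_so_far = 6
Position 2 (value -1): max_ending_here = 5, max_so_far = 6
Position 3 (value -3): max_ending_here = 2, max_so_far = 6
Position 4 (value -19): max_ending_here = -17, max_so_far = 6
Position 5 (value -4): max_ending_here = -4, max_so_far = 6
Position 6 (value -15): max_ending_here = -15, max_so_far = 6
Position 7 (value -16): max_ending_here = -16, max_so_far = 6
Position 8 (value -14): max_ending_here = -14, max_so_far = 6
Position 9 (value 13): max_ending_here = 13, max_so_far = 13

Maximum subarray: [13]
Maximum sum: 13

The maximum subarray is [13] with sum 13. This subarray runs from index 9 to index 9.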